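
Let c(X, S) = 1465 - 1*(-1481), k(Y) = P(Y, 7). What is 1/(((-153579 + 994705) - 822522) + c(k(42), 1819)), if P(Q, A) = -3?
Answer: 1/21550 ≈ 4.6404e-5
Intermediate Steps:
k(Y) = -3
c(X, S) = 2946 (c(X, S) = 1465 + 1481 = 2946)
1/(((-153579 + 994705) - 822522) + c(k(42), 1819)) = 1/(((-153579 + 994705) - 822522) + 2946) = 1/((841126 - 822522) + 2946) = 1/(18604 + 2946) = 1/21550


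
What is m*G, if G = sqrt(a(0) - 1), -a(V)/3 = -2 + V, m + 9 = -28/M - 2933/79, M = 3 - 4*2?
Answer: -16008*sqrt(5)/395 ≈ -90.620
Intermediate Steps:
M = -5 (M = 3 - 8 = -5)
m = -16008/395 (m = -9 + (-28/(-5) - 2933/79) = -9 + (-28*(-1/5) - 2933*1/79) = -9 + (28/5 - 2933/79) = -9 - 12453/395 = -16008/395 ≈ -40.527)
a(V) = 6 - 3*V (a(V) = -3*(-2 + V) = 6 - 3*V)
G = sqrt(5) (G = sqrt((6 - 3*0) - 1) = sqrt((6 + 0) - 1) = sqrt(6 - 1) = sqrt(5) ≈ 2.2361)
m*G = -16008*sqrt(5)/395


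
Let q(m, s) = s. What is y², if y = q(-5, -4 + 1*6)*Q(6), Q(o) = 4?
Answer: 64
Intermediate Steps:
y = 8 (y = (-4 + 1*6)*4 = (-4 + 6)*4 = 2*4 = 8)
y² = 8² = 64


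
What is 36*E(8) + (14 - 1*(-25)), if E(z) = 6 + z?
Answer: 543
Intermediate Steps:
36*E(8) + (14 - 1*(-25)) = 36*(6 + 8) + (14 - 1*(-25)) = 36*14 + (14 + 25) = 504 + 39 = 543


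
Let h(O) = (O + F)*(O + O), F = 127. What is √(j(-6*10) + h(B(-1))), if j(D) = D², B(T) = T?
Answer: 6*√93 ≈ 57.862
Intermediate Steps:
h(O) = 2*O*(127 + O) (h(O) = (O + 127)*(O + O) = (127 + O)*(2*O) = 2*O*(127 + O))
√(j(-6*10) + h(B(-1))) = √((-6*10)² + 2*(-1)*(127 - 1)) = √((-60)² + 2*(-1)*126) = √(3600 - 252) = √3348 = 6*√93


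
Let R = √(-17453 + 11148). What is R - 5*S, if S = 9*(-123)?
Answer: 5535 + I*√6305 ≈ 5535.0 + 79.404*I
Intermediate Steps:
R = I*√6305 (R = √(-6305) = I*√6305 ≈ 79.404*I)
S = -1107
R - 5*S = I*√6305 - 5*(-1107) = I*√6305 + 5535 = 5535 + I*√6305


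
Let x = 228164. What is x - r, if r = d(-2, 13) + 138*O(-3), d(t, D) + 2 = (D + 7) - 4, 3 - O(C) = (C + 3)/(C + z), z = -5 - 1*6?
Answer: 227736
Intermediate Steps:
z = -11 (z = -5 - 6 = -11)
O(C) = 3 - (3 + C)/(-11 + C) (O(C) = 3 - (C + 3)/(C - 11) = 3 - (3 + C)/(-11 + C))
d(t, D) = 1 + D (d(t, D) = -2 + ((D + 7) - 4) = -2 + ((7 + D) - 4) = -2 + (3 + D) = 1 + D)
r = 428 (r = (1 + 13) + 138*(2*(-18 - 3)/(-11 - 3)) = 14 + 138*(2*(-21)/(-14)) = 14 + 138*(2*(-1/14)*(-21)) = 14 + 138*3 = 14 + 414 = 428)
x - r = 228164 - 1*428 = 228164 - 428 = 227736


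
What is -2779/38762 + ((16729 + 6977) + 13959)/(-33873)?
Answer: -518034599/437661742 ≈ -1.1836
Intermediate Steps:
-2779/38762 + ((16729 + 6977) + 13959)/(-33873) = -2779*1/38762 + (23706 + 13959)*(-1/33873) = -2779/38762 + 37665*(-1/33873) = -2779/38762 - 12555/11291 = -518034599/437661742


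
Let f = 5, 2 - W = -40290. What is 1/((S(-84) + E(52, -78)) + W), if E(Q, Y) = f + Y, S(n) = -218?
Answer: 1/40001 ≈ 2.4999e-5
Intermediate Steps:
W = 40292 (W = 2 - 1*(-40290) = 2 + 40290 = 40292)
E(Q, Y) = 5 + Y
1/((S(-84) + E(52, -78)) + W) = 1/((-218 + (5 - 78)) + 40292) = 1/((-218 - 73) + 40292) = 1/(-291 + 40292) = 1/40001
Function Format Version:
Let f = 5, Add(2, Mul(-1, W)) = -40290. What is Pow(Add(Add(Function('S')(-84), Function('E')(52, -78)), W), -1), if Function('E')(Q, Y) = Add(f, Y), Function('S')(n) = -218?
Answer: Rational(1, 40001) ≈ 2.4999e-5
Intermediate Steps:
W = 40292 (W = Add(2, Mul(-1, -40290)) = Add(2, 40290) = 40292)
Function('E')(Q, Y) = Add(5, Y)
Pow(Add(Add(Function('S')(-84), Function('E')(52, -78)), W), -1) = Pow(Add(Add(-218, Add(5, -78)), 40292), -1) = Pow(Add(Add(-218, -73), 40292), -1) = Pow(Add(-291, 40292), -1) = Pow(40001, -1) = Rational(1, 40001)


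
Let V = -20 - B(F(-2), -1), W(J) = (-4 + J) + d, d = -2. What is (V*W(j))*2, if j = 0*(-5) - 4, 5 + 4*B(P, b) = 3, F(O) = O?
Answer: 390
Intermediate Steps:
B(P, b) = -½ (B(P, b) = -5/4 + (¼)*3 = -5/4 + ¾ = -½)
j = -4 (j = 0 - 4 = -4)
W(J) = -6 + J (W(J) = (-4 + J) - 2 = -6 + J)
V = -39/2 (V = -20 - 1*(-½) = -20 + ½ = -39/2 ≈ -19.500)
(V*W(j))*2 = -39*(-6 - 4)/2*2 = -39/2*(-10)*2 = 195*2 = 390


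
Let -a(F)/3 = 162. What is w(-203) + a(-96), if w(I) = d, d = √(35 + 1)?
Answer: -480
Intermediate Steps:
d = 6 (d = √36 = 6)
a(F) = -486 (a(F) = -3*162 = -486)
w(I) = 6
w(-203) + a(-96) = 6 - 486 = -480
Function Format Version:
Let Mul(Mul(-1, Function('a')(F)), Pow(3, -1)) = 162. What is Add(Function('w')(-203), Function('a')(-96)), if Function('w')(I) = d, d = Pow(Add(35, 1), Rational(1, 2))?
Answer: -480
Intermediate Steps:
d = 6 (d = Pow(36, Rational(1, 2)) = 6)
Function('a')(F) = -486 (Function('a')(F) = Mul(-3, 162) = -486)
Function('w')(I) = 6
Add(Function('w')(-203), Function('a')(-96)) = Add(6, -486) = -480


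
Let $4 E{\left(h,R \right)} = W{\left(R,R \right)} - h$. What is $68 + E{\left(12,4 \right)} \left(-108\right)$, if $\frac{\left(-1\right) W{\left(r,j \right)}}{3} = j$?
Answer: $716$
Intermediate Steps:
$W{\left(r,j \right)} = - 3 j$
$E{\left(h,R \right)} = - \frac{3 R}{4} - \frac{h}{4}$ ($E{\left(h,R \right)} = \frac{- 3 R - h}{4} = \frac{- h - 3 R}{4} = - \frac{3 R}{4} - \frac{h}{4}$)
$68 + E{\left(12,4 \right)} \left(-108\right) = 68 + \left(\left(- \frac{3}{4}\right) 4 - 3\right) \left(-108\right) = 68 + \left(-3 - 3\right) \left(-108\right) = 68 - -648 = 68 + 648 = 716$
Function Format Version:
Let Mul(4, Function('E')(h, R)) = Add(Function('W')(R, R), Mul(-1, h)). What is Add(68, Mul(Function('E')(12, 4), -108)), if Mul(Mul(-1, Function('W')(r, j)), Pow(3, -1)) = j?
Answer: 716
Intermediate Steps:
Function('W')(r, j) = Mul(-3, j)
Function('E')(h, R) = Add(Mul(Rational(-3, 4), R), Mul(Rational(-1, 4), h)) (Function('E')(h, R) = Mul(Rational(1, 4), Add(Mul(-3, R), Mul(-1, h))) = Mul(Rational(1, 4), Add(Mul(-1, h), Mul(-3, R))) = Add(Mul(Rational(-3, 4), R), Mul(Rational(-1, 4), h)))
Add(68, Mul(Function('E')(12, 4), -108)) = Add(68, Mul(Add(Mul(Rational(-3, 4), 4), Mul(Rational(-1, 4), 12)), -108)) = Add(68, Mul(Add(-3, -3), -108)) = Add(68, Mul(-6, -108)) = Add(68, 648) = 716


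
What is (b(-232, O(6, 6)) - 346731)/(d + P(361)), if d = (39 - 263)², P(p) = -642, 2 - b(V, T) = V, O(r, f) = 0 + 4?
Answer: -346497/49534 ≈ -6.9951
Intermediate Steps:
O(r, f) = 4
b(V, T) = 2 - V
d = 50176 (d = (-224)² = 50176)
(b(-232, O(6, 6)) - 346731)/(d + P(361)) = ((2 - 1*(-232)) - 346731)/(50176 - 642) = ((2 + 232) - 346731)/49534 = (234 - 346731)*(1/49534) = -346497*1/49534 = -346497/49534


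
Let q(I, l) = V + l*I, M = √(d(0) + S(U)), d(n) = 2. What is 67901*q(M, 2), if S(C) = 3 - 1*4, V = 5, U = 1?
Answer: 475307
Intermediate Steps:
S(C) = -1 (S(C) = 3 - 4 = -1)
M = 1 (M = √(2 - 1) = √1 = 1)
q(I, l) = 5 + I*l (q(I, l) = 5 + l*I = 5 + I*l)
67901*q(M, 2) = 67901*(5 + 1*2) = 67901*(5 + 2) = 67901*7 = 475307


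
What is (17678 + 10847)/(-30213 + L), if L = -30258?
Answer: -28525/60471 ≈ -0.47171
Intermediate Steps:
(17678 + 10847)/(-30213 + L) = (17678 + 10847)/(-30213 - 30258) = 28525/(-60471) = 28525*(-1/60471) = -28525/60471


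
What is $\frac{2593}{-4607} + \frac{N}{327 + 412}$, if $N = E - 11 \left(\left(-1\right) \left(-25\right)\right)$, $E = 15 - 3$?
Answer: $- \frac{3127868}{3404573} \approx -0.91873$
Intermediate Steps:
$E = 12$
$N = -263$ ($N = 12 - 11 \left(\left(-1\right) \left(-25\right)\right) = 12 - 275 = -263$)
$\frac{2593}{-4607} + \frac{N}{327 + 412} = \frac{2593}{-4607} - \frac{263}{327 + 412} = 2593 \left(- \frac{1}{4607}\right) - \frac{263}{739} = - \frac{2593}{4607} - \frac{263}{739} = - \frac{3127868}{3404573}$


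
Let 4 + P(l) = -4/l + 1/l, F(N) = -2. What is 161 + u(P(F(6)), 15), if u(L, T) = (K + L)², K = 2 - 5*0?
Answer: 645/4 ≈ 161.25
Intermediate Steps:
P(l) = -4 - 3/l (P(l) = -4 + (-4/l + 1/l) = -4 - 3/l)
K = 2 (K = 2 + 0 = 2)
u(L, T) = (2 + L)²
161 + u(P(F(6)), 15) = 161 + (2 + (-4 - 3/(-2)))² = 161 + (2 + (-4 - 3*(-½)))² = 161 + (2 + (-4 + 3/2))² = 161 + (2 - 5/2)² = 161 + (-½)² = 161 + ¼ = 645/4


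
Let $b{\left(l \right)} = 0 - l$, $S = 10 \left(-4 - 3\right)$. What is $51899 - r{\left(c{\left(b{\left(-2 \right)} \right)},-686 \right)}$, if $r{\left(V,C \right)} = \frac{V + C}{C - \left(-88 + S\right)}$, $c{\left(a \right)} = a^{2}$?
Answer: $\frac{1245545}{24} \approx 51898.0$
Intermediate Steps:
$S = -70$ ($S = 10 \left(-7\right) = -70$)
$b{\left(l \right)} = - l$
$r{\left(V,C \right)} = \frac{C + V}{158 + C}$ ($r{\left(V,C \right)} = \frac{V + C}{C + \left(88 - -70\right)} = \frac{C + V}{C + \left(88 + 70\right)} = \frac{C + V}{C + 158} = \frac{C + V}{158 + C}$)
$51899 - r{\left(c{\left(b{\left(-2 \right)} \right)},-686 \right)} = 51899 - \frac{-686 + \left(\left(-1\right) \left(-2\right)\right)^{2}}{158 - 686} = 51899 - \frac{-686 + 2^{2}}{-528} = 51899 - - \frac{-686 + 4}{528} = 51899 - \left(- \frac{1}{528}\right) \left(-682\right) = 51899 - \frac{31}{24} = \frac{1245545}{24}$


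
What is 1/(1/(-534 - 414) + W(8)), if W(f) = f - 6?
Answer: 948/1895 ≈ 0.50026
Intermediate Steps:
W(f) = -6 + f
1/(1/(-534 - 414) + W(8)) = 1/(1/(-534 - 414) + (-6 + 8)) = 1/(1/(-948) + 2) = 1/(-1/948 + 2) = 1/(1895/948) = 948/1895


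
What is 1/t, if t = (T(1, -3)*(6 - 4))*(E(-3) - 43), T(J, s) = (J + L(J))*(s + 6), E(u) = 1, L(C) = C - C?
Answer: -1/252 ≈ -0.0039683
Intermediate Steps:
L(C) = 0
T(J, s) = J*(6 + s) (T(J, s) = (J + 0)*(s + 6) = J*(6 + s))
t = -252 (t = ((1*(6 - 3))*(6 - 4))*(1 - 43) = ((1*3)*2)*(-42) = (3*2)*(-42) = 6*(-42) = -252)
1/t = 1/(-252) = -1/252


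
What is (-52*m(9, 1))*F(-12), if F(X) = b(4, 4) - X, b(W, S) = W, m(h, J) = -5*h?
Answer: 37440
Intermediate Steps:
F(X) = 4 - X
(-52*m(9, 1))*F(-12) = (-(-260)*9)*(4 - 1*(-12)) = (-52*(-45))*(4 + 12) = 2340*16 = 37440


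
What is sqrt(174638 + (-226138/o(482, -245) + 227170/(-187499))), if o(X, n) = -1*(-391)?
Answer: sqrt(935505810379901013890)/73312109 ≈ 417.20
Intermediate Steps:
o(X, n) = 391
sqrt(174638 + (-226138/o(482, -245) + 227170/(-187499))) = sqrt(174638 + (-226138/391 + 227170/(-187499))) = sqrt(174638 + (-226138*1/391 + 227170*(-1/187499))) = sqrt(174638 + (-226138/391 - 227170/187499)) = sqrt(174638 - 42489472332/73312109) = sqrt(12760590619210/73312109) = sqrt(935505810379901013890)/73312109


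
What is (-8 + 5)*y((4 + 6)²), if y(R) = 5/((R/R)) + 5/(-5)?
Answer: -12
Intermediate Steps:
y(R) = 4 (y(R) = 5/1 + 5*(-⅕) = 5*1 - 1 = 5 - 1 = 4)
(-8 + 5)*y((4 + 6)²) = (-8 + 5)*4 = -3*4 = -12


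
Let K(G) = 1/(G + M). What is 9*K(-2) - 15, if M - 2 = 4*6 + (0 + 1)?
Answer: -366/25 ≈ -14.640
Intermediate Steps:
M = 27 (M = 2 + (4*6 + (0 + 1)) = 2 + (24 + 1) = 2 + 25 = 27)
K(G) = 1/(27 + G) (K(G) = 1/(G + 27) = 1/(27 + G))
9*K(-2) - 15 = 9/(27 - 2) - 15 = 9/25 - 15 = -366/25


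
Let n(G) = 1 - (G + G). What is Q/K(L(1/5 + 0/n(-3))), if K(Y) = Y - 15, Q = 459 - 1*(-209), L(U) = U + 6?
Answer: -835/11 ≈ -75.909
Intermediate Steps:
n(G) = 1 - 2*G
L(U) = 6 + U
Q = 668 (Q = 459 + 209 = 668)
K(Y) = -15 + Y
Q/K(L(1/5 + 0/n(-3))) = 668/(-15 + (6 + (1/5 + 0/(1 - 2*(-3))))) = 668/(-15 + (6 + (1*(⅕) + 0/(1 + 6)))) = 668/(-15 + (6 + (⅕ + 0/7))) = 668/(-15 + (6 + (⅕ + 0*(⅐)))) = 668/(-15 + (6 + (⅕ + 0))) = 668/(-15 + (6 + ⅕)) = 668/(-15 + 31/5) = 668/(-44/5) = 668*(-5/44) = -835/11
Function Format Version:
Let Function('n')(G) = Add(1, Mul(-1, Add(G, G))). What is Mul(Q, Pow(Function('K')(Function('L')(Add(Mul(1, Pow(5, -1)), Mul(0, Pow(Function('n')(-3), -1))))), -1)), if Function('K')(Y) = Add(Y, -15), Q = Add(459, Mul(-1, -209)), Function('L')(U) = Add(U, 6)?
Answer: Rational(-835, 11) ≈ -75.909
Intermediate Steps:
Function('n')(G) = Add(1, Mul(-2, G)) (Function('n')(G) = Add(1, Mul(-1, Mul(2, G))) = Add(1, Mul(-2, G)))
Function('L')(U) = Add(6, U)
Q = 668 (Q = Add(459, 209) = 668)
Function('K')(Y) = Add(-15, Y)
Mul(Q, Pow(Function('K')(Function('L')(Add(Mul(1, Pow(5, -1)), Mul(0, Pow(Function('n')(-3), -1))))), -1)) = Mul(668, Pow(Add(-15, Add(6, Add(Mul(1, Pow(5, -1)), Mul(0, Pow(Add(1, Mul(-2, -3)), -1))))), -1)) = Mul(668, Pow(Add(-15, Add(6, Add(Mul(1, Rational(1, 5)), Mul(0, Pow(Add(1, 6), -1))))), -1)) = Mul(668, Pow(Add(-15, Add(6, Add(Rational(1, 5), Mul(0, Pow(7, -1))))), -1)) = Mul(668, Pow(Add(-15, Add(6, Add(Rational(1, 5), Mul(0, Rational(1, 7))))), -1)) = Mul(668, Pow(Add(-15, Add(6, Add(Rational(1, 5), 0))), -1)) = Mul(668, Pow(Add(-15, Add(6, Rational(1, 5))), -1)) = Mul(668, Pow(Add(-15, Rational(31, 5)), -1)) = Mul(668, Pow(Rational(-44, 5), -1)) = Mul(668, Rational(-5, 44)) = Rational(-835, 11)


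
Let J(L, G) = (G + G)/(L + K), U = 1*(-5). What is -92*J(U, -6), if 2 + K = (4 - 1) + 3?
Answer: -1104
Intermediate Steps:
K = 4 (K = -2 + ((4 - 1) + 3) = -2 + (3 + 3) = -2 + 6 = 4)
U = -5
J(L, G) = 2*G/(4 + L) (J(L, G) = (G + G)/(L + 4) = (2*G)/(4 + L) = 2*G/(4 + L))
-92*J(U, -6) = -184*(-6)/(4 - 5) = -184*(-6)/(-1) = -184*(-6)*(-1) = -92*12 = -1104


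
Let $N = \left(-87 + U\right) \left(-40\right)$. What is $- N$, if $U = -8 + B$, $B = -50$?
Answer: $-5800$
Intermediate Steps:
$U = -58$ ($U = -8 - 50 = -58$)
$N = 5800$ ($N = \left(-87 - 58\right) \left(-40\right) = \left(-145\right) \left(-40\right) = 5800$)
$- N = \left(-1\right) 5800 = -5800$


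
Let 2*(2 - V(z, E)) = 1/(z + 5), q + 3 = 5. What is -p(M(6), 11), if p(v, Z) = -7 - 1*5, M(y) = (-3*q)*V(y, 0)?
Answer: 12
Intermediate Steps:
q = 2 (q = -3 + 5 = 2)
V(z, E) = 2 - 1/(2*(5 + z)) (V(z, E) = 2 - 1/(2*(z + 5)) = 2 - 1/(2*(5 + z)))
M(y) = -3*(19 + 4*y)/(5 + y) (M(y) = (-3*2)*((19 + 4*y)/(2*(5 + y))) = -3*(19 + 4*y)/(5 + y))
p(v, Z) = -12 (p(v, Z) = -7 - 5 = -12)
-p(M(6), 11) = -1*(-12) = 12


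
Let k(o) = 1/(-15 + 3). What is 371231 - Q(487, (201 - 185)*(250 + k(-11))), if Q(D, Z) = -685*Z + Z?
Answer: 3106319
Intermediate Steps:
k(o) = -1/12 (k(o) = 1/(-12) = -1/12)
Q(D, Z) = -684*Z
371231 - Q(487, (201 - 185)*(250 + k(-11))) = 371231 - (-684)*(201 - 185)*(250 - 1/12) = 371231 - (-684)*16*(2999/12) = 371231 - (-684)*11996/3 = 371231 - 1*(-2735088) = 371231 + 2735088 = 3106319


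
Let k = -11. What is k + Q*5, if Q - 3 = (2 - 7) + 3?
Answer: -6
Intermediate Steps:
Q = 1 (Q = 3 + ((2 - 7) + 3) = 3 + (-5 + 3) = 3 - 2 = 1)
k + Q*5 = -11 + 1*5 = -11 + 5 = -6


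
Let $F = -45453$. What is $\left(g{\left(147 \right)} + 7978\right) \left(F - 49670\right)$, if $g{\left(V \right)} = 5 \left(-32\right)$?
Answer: $-743671614$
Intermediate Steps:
$g{\left(V \right)} = -160$
$\left(g{\left(147 \right)} + 7978\right) \left(F - 49670\right) = \left(-160 + 7978\right) \left(-45453 - 49670\right) = 7818 \left(-95123\right) = -743671614$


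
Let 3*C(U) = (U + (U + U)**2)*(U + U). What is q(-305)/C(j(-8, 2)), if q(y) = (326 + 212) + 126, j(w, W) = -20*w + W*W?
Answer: 83/1472556 ≈ 5.6365e-5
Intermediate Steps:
j(w, W) = W**2 - 20*w (j(w, W) = -20*w + W**2 = W**2 - 20*w)
C(U) = 2*U*(U + 4*U**2)/3 (C(U) = ((U + (U + U)**2)*(U + U))/3 = ((U + (2*U)**2)*(2*U))/3 = ((U + 4*U**2)*(2*U))/3 = (2*U*(U + 4*U**2))/3 = 2*U*(U + 4*U**2)/3)
q(y) = 664 (q(y) = 538 + 126 = 664)
q(-305)/C(j(-8, 2)) = 664/((2*(2**2 - 20*(-8))**2*(1 + 4*(2**2 - 20*(-8)))/3)) = 664/((2*(4 + 160)**2*(1 + 4*(4 + 160))/3)) = 664/(((2/3)*164**2*(1 + 4*164))) = 664/(((2/3)*26896*(1 + 656))) = 664/(((2/3)*26896*657)) = 664/11780448 = 664*(1/11780448) = 83/1472556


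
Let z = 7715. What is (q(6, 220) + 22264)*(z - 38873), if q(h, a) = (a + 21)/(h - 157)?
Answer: -104741449434/151 ≈ -6.9365e+8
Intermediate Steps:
q(h, a) = (21 + a)/(-157 + h)
(q(6, 220) + 22264)*(z - 38873) = ((21 + 220)/(-157 + 6) + 22264)*(7715 - 38873) = (241/(-151) + 22264)*(-31158) = (-1/151*241 + 22264)*(-31158) = (-241/151 + 22264)*(-31158) = (3361623/151)*(-31158) = -104741449434/151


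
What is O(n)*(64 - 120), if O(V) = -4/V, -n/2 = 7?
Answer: -16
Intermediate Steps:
n = -14 (n = -2*7 = -14)
O(n)*(64 - 120) = (-4/(-14))*(64 - 120) = -4*(-1/14)*(-56) = (2/7)*(-56) = -16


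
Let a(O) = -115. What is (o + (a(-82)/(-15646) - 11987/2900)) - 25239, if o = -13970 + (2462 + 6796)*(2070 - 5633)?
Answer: -749238865049651/22686700 ≈ -3.3025e+7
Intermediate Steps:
o = -33000224 (o = -13970 + 9258*(-3563) = -13970 - 32986254 = -33000224)
(o + (a(-82)/(-15646) - 11987/2900)) - 25239 = (-33000224 + (-115/(-15646) - 11987/2900)) - 25239 = (-33000224 + (-115*(-1/15646) - 11987*1/2900)) - 25239 = (-33000224 + (115/15646 - 11987/2900)) - 25239 = (-33000224 - 93607551/22686700) - 25239 = -748666275428351/22686700 - 25239 = -749238865049651/22686700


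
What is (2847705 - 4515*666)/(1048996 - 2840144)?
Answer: 159285/1791148 ≈ 0.088929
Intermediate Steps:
(2847705 - 4515*666)/(1048996 - 2840144) = (2847705 - 3006990)/(-1791148) = -159285*(-1/1791148) = 159285/1791148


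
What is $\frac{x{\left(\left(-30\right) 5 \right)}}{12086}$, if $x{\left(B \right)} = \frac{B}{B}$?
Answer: $\frac{1}{12086} \approx 8.274 \cdot 10^{-5}$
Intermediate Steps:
$x{\left(B \right)} = 1$
$\frac{x{\left(\left(-30\right) 5 \right)}}{12086} = 1 \cdot \frac{1}{12086} = \frac{1}{12086}$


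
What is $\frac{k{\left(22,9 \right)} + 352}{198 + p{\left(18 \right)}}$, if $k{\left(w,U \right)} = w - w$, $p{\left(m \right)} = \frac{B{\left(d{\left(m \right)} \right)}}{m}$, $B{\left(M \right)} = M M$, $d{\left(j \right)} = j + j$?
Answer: $\frac{176}{135} \approx 1.3037$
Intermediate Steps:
$d{\left(j \right)} = 2 j$
$B{\left(M \right)} = M^{2}$
$p{\left(m \right)} = 4 m$ ($p{\left(m \right)} = \frac{\left(2 m\right)^{2}}{m} = \frac{4 m^{2}}{m} = 4 m$)
$k{\left(w,U \right)} = 0$
$\frac{k{\left(22,9 \right)} + 352}{198 + p{\left(18 \right)}} = \frac{0 + 352}{198 + 4 \cdot 18} = \frac{352}{198 + 72} = \frac{352}{270} = 352 \cdot \frac{1}{270} = \frac{176}{135}$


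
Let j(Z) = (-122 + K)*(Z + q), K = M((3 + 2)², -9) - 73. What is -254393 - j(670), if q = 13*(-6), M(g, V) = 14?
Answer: -147241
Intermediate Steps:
q = -78
K = -59 (K = 14 - 73 = -59)
j(Z) = 14118 - 181*Z (j(Z) = (-122 - 59)*(Z - 78) = -181*(-78 + Z) = 14118 - 181*Z)
-254393 - j(670) = -254393 - (14118 - 181*670) = -254393 - (14118 - 121270) = -254393 - 1*(-107152) = -254393 + 107152 = -147241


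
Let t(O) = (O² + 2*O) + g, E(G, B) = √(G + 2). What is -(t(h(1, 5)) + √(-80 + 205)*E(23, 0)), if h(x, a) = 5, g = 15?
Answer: -50 - 25*√5 ≈ -105.90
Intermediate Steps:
E(G, B) = √(2 + G)
t(O) = 15 + O² + 2*O (t(O) = (O² + 2*O) + 15 = 15 + O² + 2*O)
-(t(h(1, 5)) + √(-80 + 205)*E(23, 0)) = -((15 + 5² + 2*5) + √(-80 + 205)*√(2 + 23)) = -((15 + 25 + 10) + √125*√25) = -(50 + (5*√5)*5) = -(50 + 25*√5) = -50 - 25*√5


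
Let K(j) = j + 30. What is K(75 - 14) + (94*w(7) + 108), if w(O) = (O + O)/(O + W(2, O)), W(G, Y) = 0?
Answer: 387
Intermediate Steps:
w(O) = 2 (w(O) = (O + O)/(O + 0) = (2*O)/O = 2)
K(j) = 30 + j
K(75 - 14) + (94*w(7) + 108) = (30 + (75 - 14)) + (94*2 + 108) = (30 + 61) + (188 + 108) = 91 + 296 = 387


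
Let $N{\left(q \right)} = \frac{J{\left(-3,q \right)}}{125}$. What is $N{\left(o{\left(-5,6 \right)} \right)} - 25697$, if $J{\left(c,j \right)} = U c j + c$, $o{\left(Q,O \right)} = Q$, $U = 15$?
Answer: $- \frac{3211903}{125} \approx -25695.0$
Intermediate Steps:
$J{\left(c,j \right)} = c + 15 c j$ ($J{\left(c,j \right)} = 15 c j + c = c + 15 c j$)
$N{\left(q \right)} = - \frac{3}{125} - \frac{9 q}{25}$ ($N{\left(q \right)} = \frac{\left(-3\right) \left(1 + 15 q\right)}{125} = \left(-3 - 45 q\right) \frac{1}{125} = - \frac{3}{125} - \frac{9 q}{25}$)
$N{\left(o{\left(-5,6 \right)} \right)} - 25697 = \left(- \frac{3}{125} - - \frac{9}{5}\right) - 25697 = \left(- \frac{3}{125} + \frac{9}{5}\right) - 25697 = \frac{222}{125} - 25697 = - \frac{3211903}{125}$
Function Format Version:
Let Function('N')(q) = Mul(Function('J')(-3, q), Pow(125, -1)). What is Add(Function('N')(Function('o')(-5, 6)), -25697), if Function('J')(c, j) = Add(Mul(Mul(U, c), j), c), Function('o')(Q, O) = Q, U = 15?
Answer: Rational(-3211903, 125) ≈ -25695.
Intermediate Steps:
Function('J')(c, j) = Add(c, Mul(15, c, j)) (Function('J')(c, j) = Add(Mul(Mul(15, c), j), c) = Add(Mul(15, c, j), c) = Add(c, Mul(15, c, j)))
Function('N')(q) = Add(Rational(-3, 125), Mul(Rational(-9, 25), q)) (Function('N')(q) = Mul(Mul(-3, Add(1, Mul(15, q))), Pow(125, -1)) = Mul(Add(-3, Mul(-45, q)), Rational(1, 125)) = Add(Rational(-3, 125), Mul(Rational(-9, 25), q)))
Add(Function('N')(Function('o')(-5, 6)), -25697) = Add(Add(Rational(-3, 125), Mul(Rational(-9, 25), -5)), -25697) = Add(Add(Rational(-3, 125), Rational(9, 5)), -25697) = Add(Rational(222, 125), -25697) = Rational(-3211903, 125)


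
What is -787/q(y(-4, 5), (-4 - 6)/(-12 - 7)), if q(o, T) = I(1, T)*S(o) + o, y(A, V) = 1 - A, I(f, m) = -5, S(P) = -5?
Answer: -787/30 ≈ -26.233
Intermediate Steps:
q(o, T) = 25 + o (q(o, T) = -5*(-5) + o = 25 + o)
-787/q(y(-4, 5), (-4 - 6)/(-12 - 7)) = -787/(25 + (1 - 1*(-4))) = -787/(25 + (1 + 4)) = -787/(25 + 5) = -787/30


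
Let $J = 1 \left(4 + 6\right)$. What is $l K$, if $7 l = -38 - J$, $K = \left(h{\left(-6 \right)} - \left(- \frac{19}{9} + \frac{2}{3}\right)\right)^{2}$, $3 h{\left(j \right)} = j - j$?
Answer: $- \frac{2704}{189} \approx -14.307$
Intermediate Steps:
$J = 10$ ($J = 1 \cdot 10 = 10$)
$h{\left(j \right)} = 0$ ($h{\left(j \right)} = \frac{j - j}{3} = \frac{1}{3} \cdot 0 = 0$)
$K = \frac{169}{81}$ ($K = \left(0 - \left(- \frac{19}{9} + \frac{2}{3}\right)\right)^{2} = \left(0 - - \frac{13}{9}\right)^{2} = \left(0 + \left(\frac{19}{9} - \frac{2}{3}\right)\right)^{2} = \left(0 + \frac{13}{9}\right)^{2} = \left(\frac{13}{9}\right)^{2} = \frac{169}{81} \approx 2.0864$)
$l = - \frac{48}{7}$ ($l = \frac{-38 - 10}{7} = \frac{1}{7} \left(-48\right) = - \frac{48}{7} \approx -6.8571$)
$l K = \left(- \frac{48}{7}\right) \frac{169}{81} = - \frac{2704}{189}$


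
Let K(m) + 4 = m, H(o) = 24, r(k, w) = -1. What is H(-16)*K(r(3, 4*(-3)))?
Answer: -120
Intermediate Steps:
K(m) = -4 + m
H(-16)*K(r(3, 4*(-3))) = 24*(-4 - 1) = 24*(-5) = -120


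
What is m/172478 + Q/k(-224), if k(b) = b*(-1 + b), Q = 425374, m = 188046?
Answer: 20711293793/2173222800 ≈ 9.5302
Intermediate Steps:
m/172478 + Q/k(-224) = 188046/172478 + 425374/((-224*(-1 - 224))) = 188046*(1/172478) + 425374/((-224*(-225))) = 94023/86239 + 425374/50400 = 94023/86239 + 425374*(1/50400) = 94023/86239 + 212687/25200 = 20711293793/2173222800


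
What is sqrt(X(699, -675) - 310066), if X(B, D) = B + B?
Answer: 2*I*sqrt(77167) ≈ 555.58*I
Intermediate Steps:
X(B, D) = 2*B
sqrt(X(699, -675) - 310066) = sqrt(2*699 - 310066) = sqrt(1398 - 310066) = sqrt(-308668) = 2*I*sqrt(77167)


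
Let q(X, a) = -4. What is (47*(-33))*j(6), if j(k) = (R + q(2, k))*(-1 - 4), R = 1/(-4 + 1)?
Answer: -33605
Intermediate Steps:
R = -⅓ (R = 1/(-3) = -⅓ ≈ -0.33333)
j(k) = 65/3 (j(k) = (-⅓ - 4)*(-1 - 4) = -13/3*(-5) = 65/3)
(47*(-33))*j(6) = (47*(-33))*(65/3) = -1551*65/3 = -33605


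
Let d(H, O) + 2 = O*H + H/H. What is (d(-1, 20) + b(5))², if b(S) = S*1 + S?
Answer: 121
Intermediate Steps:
d(H, O) = -1 + H*O (d(H, O) = -2 + (O*H + H/H) = -2 + (H*O + 1) = -2 + (1 + H*O) = -1 + H*O)
b(S) = 2*S (b(S) = S + S = 2*S)
(d(-1, 20) + b(5))² = ((-1 - 1*20) + 2*5)² = ((-1 - 20) + 10)² = (-21 + 10)² = (-11)² = 121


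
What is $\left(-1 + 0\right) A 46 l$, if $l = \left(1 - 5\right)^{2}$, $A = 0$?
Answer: $0$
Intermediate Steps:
$l = 16$ ($l = \left(-4\right)^{2} = 16$)
$\left(-1 + 0\right) A 46 l = \left(-1 + 0\right) 0 \cdot 46 \cdot 16 = \left(-1\right) 0 \cdot 46 \cdot 16 = 0 \cdot 46 \cdot 16 = 0 \cdot 16 = 0$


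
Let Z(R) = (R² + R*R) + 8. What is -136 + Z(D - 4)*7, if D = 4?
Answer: -80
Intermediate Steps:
Z(R) = 8 + 2*R² (Z(R) = (R² + R²) + 8 = 2*R² + 8 = 8 + 2*R²)
-136 + Z(D - 4)*7 = -136 + (8 + 2*(4 - 4)²)*7 = -136 + (8 + 2*0²)*7 = -136 + (8 + 2*0)*7 = -136 + (8 + 0)*7 = -136 + 8*7 = -136 + 56 = -80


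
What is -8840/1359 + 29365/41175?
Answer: -7201777/1243485 ≈ -5.7916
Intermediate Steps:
-8840/1359 + 29365/41175 = -8840*1/1359 + 29365*(1/41175) = -8840/1359 + 5873/8235 = -7201777/1243485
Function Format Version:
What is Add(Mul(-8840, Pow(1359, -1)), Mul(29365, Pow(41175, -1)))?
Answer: Rational(-7201777, 1243485) ≈ -5.7916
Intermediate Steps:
Add(Mul(-8840, Pow(1359, -1)), Mul(29365, Pow(41175, -1))) = Add(Mul(-8840, Rational(1, 1359)), Mul(29365, Rational(1, 41175))) = Add(Rational(-8840, 1359), Rational(5873, 8235)) = Rational(-7201777, 1243485)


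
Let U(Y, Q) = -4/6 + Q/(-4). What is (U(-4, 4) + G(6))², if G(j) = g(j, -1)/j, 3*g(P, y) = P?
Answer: 16/9 ≈ 1.7778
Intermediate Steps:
U(Y, Q) = -⅔ - Q/4 (U(Y, Q) = -4*⅙ + Q*(-¼) = -⅔ - Q/4)
g(P, y) = P/3
G(j) = ⅓ (G(j) = (j/3)/j = ⅓)
(U(-4, 4) + G(6))² = ((-⅔ - ¼*4) + ⅓)² = ((-⅔ - 1) + ⅓)² = (-5/3 + ⅓)² = (-4/3)² = 16/9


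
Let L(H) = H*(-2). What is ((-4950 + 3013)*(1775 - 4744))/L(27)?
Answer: -5750953/54 ≈ -1.0650e+5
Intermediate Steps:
L(H) = -2*H
((-4950 + 3013)*(1775 - 4744))/L(27) = ((-4950 + 3013)*(1775 - 4744))/((-2*27)) = -1937*(-2969)/(-54) = 5750953*(-1/54) = -5750953/54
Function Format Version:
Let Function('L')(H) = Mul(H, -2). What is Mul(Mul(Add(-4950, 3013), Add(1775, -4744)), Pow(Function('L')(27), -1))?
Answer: Rational(-5750953, 54) ≈ -1.0650e+5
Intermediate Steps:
Function('L')(H) = Mul(-2, H)
Mul(Mul(Add(-4950, 3013), Add(1775, -4744)), Pow(Function('L')(27), -1)) = Mul(Mul(Add(-4950, 3013), Add(1775, -4744)), Pow(Mul(-2, 27), -1)) = Mul(Mul(-1937, -2969), Pow(-54, -1)) = Mul(5750953, Rational(-1, 54)) = Rational(-5750953, 54)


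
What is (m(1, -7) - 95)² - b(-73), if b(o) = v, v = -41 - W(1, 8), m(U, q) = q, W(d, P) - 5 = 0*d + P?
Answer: 10458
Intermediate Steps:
W(d, P) = 5 + P (W(d, P) = 5 + (0*d + P) = 5 + (0 + P) = 5 + P)
v = -54 (v = -41 - (5 + 8) = -41 - 1*13 = -41 - 13 = -54)
b(o) = -54
(m(1, -7) - 95)² - b(-73) = (-7 - 95)² - 1*(-54) = (-102)² + 54 = 10404 + 54 = 10458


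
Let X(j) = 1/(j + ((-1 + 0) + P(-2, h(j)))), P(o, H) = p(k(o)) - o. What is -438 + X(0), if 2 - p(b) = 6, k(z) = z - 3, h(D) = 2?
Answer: -1315/3 ≈ -438.33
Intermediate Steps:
k(z) = -3 + z
p(b) = -4 (p(b) = 2 - 1*6 = 2 - 6 = -4)
P(o, H) = -4 - o
X(j) = 1/(-3 + j) (X(j) = 1/(j + ((-1 + 0) + (-4 - 1*(-2)))) = 1/(j + (-1 + (-4 + 2))) = 1/(j + (-1 - 2)) = 1/(j - 3) = 1/(-3 + j))
-438 + X(0) = -438 + 1/(-3 + 0) = -438 + 1/(-3) = -438 - ⅓ = -1315/3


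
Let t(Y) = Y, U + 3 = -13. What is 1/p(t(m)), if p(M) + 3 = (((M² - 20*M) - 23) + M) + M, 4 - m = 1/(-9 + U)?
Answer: -625/51499 ≈ -0.012136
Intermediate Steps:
U = -16 (U = -3 - 13 = -16)
m = 101/25 (m = 4 - 1/(-9 - 16) = 4 - 1/(-25) = 4 - 1*(-1/25) = 4 + 1/25 = 101/25 ≈ 4.0400)
p(M) = -26 + M² - 18*M (p(M) = -3 + ((((M² - 20*M) - 23) + M) + M) = -3 + (((-23 + M² - 20*M) + M) + M) = -3 + ((-23 + M² - 19*M) + M) = -3 + (-23 + M² - 18*M) = -26 + M² - 18*M)
1/p(t(m)) = 1/(-26 + (101/25)² - 18*101/25) = 1/(-26 + 10201/625 - 1818/25) = 1/(-51499/625) = -625/51499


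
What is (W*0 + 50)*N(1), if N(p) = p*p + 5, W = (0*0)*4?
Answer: 300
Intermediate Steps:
W = 0 (W = 0*4 = 0)
N(p) = 5 + p**2 (N(p) = p**2 + 5 = 5 + p**2)
(W*0 + 50)*N(1) = (0*0 + 50)*(5 + 1**2) = (0 + 50)*(5 + 1) = 50*6 = 300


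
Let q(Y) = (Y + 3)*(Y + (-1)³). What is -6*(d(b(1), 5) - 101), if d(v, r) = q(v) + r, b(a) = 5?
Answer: 384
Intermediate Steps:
q(Y) = (-1 + Y)*(3 + Y) (q(Y) = (3 + Y)*(Y - 1) = (3 + Y)*(-1 + Y) = (-1 + Y)*(3 + Y))
d(v, r) = -3 + r + v² + 2*v (d(v, r) = (-3 + v² + 2*v) + r = -3 + r + v² + 2*v)
-6*(d(b(1), 5) - 101) = -6*((-3 + 5 + 5² + 2*5) - 101) = -6*((-3 + 5 + 25 + 10) - 101) = -6*(37 - 101) = -6*(-64) = 384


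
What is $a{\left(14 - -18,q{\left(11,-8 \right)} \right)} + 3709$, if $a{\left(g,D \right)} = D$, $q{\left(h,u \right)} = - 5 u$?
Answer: $3749$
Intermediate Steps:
$a{\left(14 - -18,q{\left(11,-8 \right)} \right)} + 3709 = \left(-5\right) \left(-8\right) + 3709 = 40 + 3709 = 3749$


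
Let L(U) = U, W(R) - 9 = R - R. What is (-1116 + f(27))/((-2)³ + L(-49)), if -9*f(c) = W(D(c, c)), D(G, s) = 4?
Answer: 1117/57 ≈ 19.596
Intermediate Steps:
W(R) = 9 (W(R) = 9 + (R - R) = 9 + 0 = 9)
f(c) = -1 (f(c) = -⅑*9 = -1)
(-1116 + f(27))/((-2)³ + L(-49)) = (-1116 - 1)/((-2)³ - 49) = -1117/(-8 - 49) = -1117/(-57) = -1117*(-1/57) = 1117/57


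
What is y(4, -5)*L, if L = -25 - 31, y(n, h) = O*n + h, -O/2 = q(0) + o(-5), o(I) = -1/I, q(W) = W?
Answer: 1848/5 ≈ 369.60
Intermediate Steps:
O = -2/5 (O = -2*(0 - 1/(-5)) = -2*(0 - 1*(-1/5)) = -2*(0 + 1/5) = -2*1/5 = -2/5 ≈ -0.40000)
y(n, h) = h - 2*n/5 (y(n, h) = -2*n/5 + h = h - 2*n/5)
L = -56
y(4, -5)*L = (-5 - 2/5*4)*(-56) = (-5 - 8/5)*(-56) = -33/5*(-56) = 1848/5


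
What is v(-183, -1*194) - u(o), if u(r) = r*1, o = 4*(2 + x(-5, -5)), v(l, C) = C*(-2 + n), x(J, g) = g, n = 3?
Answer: -182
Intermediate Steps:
v(l, C) = C (v(l, C) = C*(-2 + 3) = C*1 = C)
o = -12 (o = 4*(2 - 5) = 4*(-3) = -12)
u(r) = r
v(-183, -1*194) - u(o) = -1*194 - 1*(-12) = -194 + 12 = -182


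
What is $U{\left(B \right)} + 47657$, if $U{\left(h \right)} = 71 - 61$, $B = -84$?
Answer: $47667$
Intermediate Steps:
$U{\left(h \right)} = 10$ ($U{\left(h \right)} = 71 - 61 = 10$)
$U{\left(B \right)} + 47657 = 10 + 47657 = 47667$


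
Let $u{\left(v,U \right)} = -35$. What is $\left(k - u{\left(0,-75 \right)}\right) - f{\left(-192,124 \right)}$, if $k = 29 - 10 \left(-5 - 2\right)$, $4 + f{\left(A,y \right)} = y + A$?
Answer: $206$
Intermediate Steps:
$f{\left(A,y \right)} = -4 + A + y$ ($f{\left(A,y \right)} = -4 + \left(y + A\right) = -4 + \left(A + y\right) = -4 + A + y$)
$k = 99$ ($k = 29 - 10 \left(-5 - 2\right) = 29 - -70 = 29 + 70 = 99$)
$\left(k - u{\left(0,-75 \right)}\right) - f{\left(-192,124 \right)} = \left(99 - -35\right) - \left(-4 - 192 + 124\right) = \left(99 + 35\right) - -72 = 134 + 72 = 206$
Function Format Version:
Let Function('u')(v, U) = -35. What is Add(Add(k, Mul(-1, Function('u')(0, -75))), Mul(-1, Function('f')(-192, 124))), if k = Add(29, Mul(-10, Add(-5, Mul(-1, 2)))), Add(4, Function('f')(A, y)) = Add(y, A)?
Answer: 206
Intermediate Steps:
Function('f')(A, y) = Add(-4, A, y) (Function('f')(A, y) = Add(-4, Add(y, A)) = Add(-4, Add(A, y)) = Add(-4, A, y))
k = 99 (k = Add(29, Mul(-10, Add(-5, -2))) = Add(29, Mul(-10, -7)) = Add(29, 70) = 99)
Add(Add(k, Mul(-1, Function('u')(0, -75))), Mul(-1, Function('f')(-192, 124))) = Add(Add(99, Mul(-1, -35)), Mul(-1, Add(-4, -192, 124))) = Add(Add(99, 35), Mul(-1, -72)) = Add(134, 72) = 206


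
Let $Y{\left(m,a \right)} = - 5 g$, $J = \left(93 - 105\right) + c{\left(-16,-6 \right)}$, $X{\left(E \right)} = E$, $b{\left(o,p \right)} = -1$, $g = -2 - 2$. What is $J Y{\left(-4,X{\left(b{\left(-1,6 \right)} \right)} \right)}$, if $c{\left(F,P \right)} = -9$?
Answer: $-420$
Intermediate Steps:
$g = -4$ ($g = -2 - 2 = -4$)
$J = -21$ ($J = \left(93 - 105\right) - 9 = -12 - 9 = -21$)
$Y{\left(m,a \right)} = 20$ ($Y{\left(m,a \right)} = \left(-5\right) \left(-4\right) = 20$)
$J Y{\left(-4,X{\left(b{\left(-1,6 \right)} \right)} \right)} = \left(-21\right) 20 = -420$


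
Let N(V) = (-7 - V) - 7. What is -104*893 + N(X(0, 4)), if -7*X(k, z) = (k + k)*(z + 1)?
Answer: -92886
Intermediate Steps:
X(k, z) = -2*k*(1 + z)/7 (X(k, z) = -(k + k)*(z + 1)/7 = -2*k*(1 + z)/7)
N(V) = -14 - V
-104*893 + N(X(0, 4)) = -104*893 + (-14 - (-2)*0*(1 + 4)/7) = -92872 + (-14 - (-2)*0*5/7) = -92872 + (-14 - 1*0) = -92872 + (-14 + 0) = -92872 - 14 = -92886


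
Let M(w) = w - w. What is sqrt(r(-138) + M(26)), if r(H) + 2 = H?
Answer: 2*I*sqrt(35) ≈ 11.832*I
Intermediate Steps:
r(H) = -2 + H
M(w) = 0
sqrt(r(-138) + M(26)) = sqrt((-2 - 138) + 0) = sqrt(-140 + 0) = sqrt(-140) = 2*I*sqrt(35)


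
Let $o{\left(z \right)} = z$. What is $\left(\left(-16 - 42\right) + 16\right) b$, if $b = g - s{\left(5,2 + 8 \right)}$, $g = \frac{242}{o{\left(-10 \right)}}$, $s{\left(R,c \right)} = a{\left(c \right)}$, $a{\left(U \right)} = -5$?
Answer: $\frac{4032}{5} \approx 806.4$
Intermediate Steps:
$s{\left(R,c \right)} = -5$
$g = - \frac{121}{5}$ ($g = \frac{242}{-10} = 242 \left(- \frac{1}{10}\right) = - \frac{121}{5} \approx -24.2$)
$b = - \frac{96}{5}$ ($b = - \frac{121}{5} - -5 = - \frac{121}{5} + 5 = - \frac{96}{5} \approx -19.2$)
$\left(\left(-16 - 42\right) + 16\right) b = \left(\left(-16 - 42\right) + 16\right) \left(- \frac{96}{5}\right) = \left(-58 + 16\right) \left(- \frac{96}{5}\right) = \left(-42\right) \left(- \frac{96}{5}\right) = \frac{4032}{5}$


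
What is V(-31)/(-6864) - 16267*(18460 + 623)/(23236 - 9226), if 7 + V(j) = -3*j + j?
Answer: -32284020419/1457040 ≈ -22157.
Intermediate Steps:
V(j) = -7 - 2*j (V(j) = -7 + (-3*j + j) = -7 - 2*j)
V(-31)/(-6864) - 16267*(18460 + 623)/(23236 - 9226) = (-7 - 2*(-31))/(-6864) - 16267*(18460 + 623)/(23236 - 9226) = (-7 + 62)*(-1/6864) - 16267/(14010/19083) = 55*(-1/6864) - 16267/(14010*(1/19083)) = -5/624 - 16267/4670/6361 = -5/624 - 16267*6361/4670 = -5/624 - 103474387/4670 = -32284020419/1457040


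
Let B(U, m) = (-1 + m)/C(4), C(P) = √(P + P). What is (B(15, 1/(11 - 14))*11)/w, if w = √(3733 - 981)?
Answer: -11*√86/1032 ≈ -0.098847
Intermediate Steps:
w = 8*√43 (w = √2752 = 8*√43 ≈ 52.460)
C(P) = √2*√P (C(P) = √(2*P) = √2*√P)
B(U, m) = √2*(-1 + m)/4 (B(U, m) = (-1 + m)/((√2*√4)) = (-1 + m)/((√2*2)) = (-1 + m)/((2*√2)) = (-1 + m)*(√2/4) = √2*(-1 + m)/4)
(B(15, 1/(11 - 14))*11)/w = ((√2*(-1 + 1/(11 - 14))/4)*11)/((8*√43)) = ((√2*(-1 + 1/(-3))/4)*11)*(√43/344) = ((√2*(-1 - ⅓)/4)*11)*(√43/344) = (((¼)*√2*(-4/3))*11)*(√43/344) = (-√2/3*11)*(√43/344) = (-11*√2/3)*(√43/344) = -11*√86/1032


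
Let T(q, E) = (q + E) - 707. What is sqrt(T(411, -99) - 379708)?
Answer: I*sqrt(380103) ≈ 616.53*I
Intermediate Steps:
T(q, E) = -707 + E + q (T(q, E) = (E + q) - 707 = -707 + E + q)
sqrt(T(411, -99) - 379708) = sqrt((-707 - 99 + 411) - 379708) = sqrt(-395 - 379708) = sqrt(-380103) = I*sqrt(380103)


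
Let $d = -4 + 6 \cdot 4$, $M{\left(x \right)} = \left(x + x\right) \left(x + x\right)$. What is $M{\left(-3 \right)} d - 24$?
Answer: $696$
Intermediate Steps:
$M{\left(x \right)} = 4 x^{2}$ ($M{\left(x \right)} = 2 x 2 x = 4 x^{2}$)
$d = 20$ ($d = -4 + 24 = 20$)
$M{\left(-3 \right)} d - 24 = 4 \left(-3\right)^{2} \cdot 20 - 24 = 4 \cdot 9 \cdot 20 - 24 = 36 \cdot 20 - 24 = 720 - 24 = 696$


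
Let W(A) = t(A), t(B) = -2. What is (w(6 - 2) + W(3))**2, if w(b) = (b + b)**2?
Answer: 3844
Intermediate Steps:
W(A) = -2
w(b) = 4*b**2 (w(b) = (2*b)**2 = 4*b**2)
(w(6 - 2) + W(3))**2 = (4*(6 - 2)**2 - 2)**2 = (4*4**2 - 2)**2 = (4*16 - 2)**2 = (64 - 2)**2 = 62**2 = 3844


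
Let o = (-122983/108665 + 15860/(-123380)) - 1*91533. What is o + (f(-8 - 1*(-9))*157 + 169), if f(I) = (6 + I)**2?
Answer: -56090066600807/670354385 ≈ -83672.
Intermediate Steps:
o = -61360392775677/670354385 (o = (-122983*1/108665 + 15860*(-1/123380)) - 91533 = (-122983/108665 - 793/6169) - 91533 = -844853472/670354385 - 91533 = -61360392775677/670354385 ≈ -91534.)
o + (f(-8 - 1*(-9))*157 + 169) = -61360392775677/670354385 + ((6 + (-8 - 1*(-9)))**2*157 + 169) = -61360392775677/670354385 + ((6 + (-8 + 9))**2*157 + 169) = -61360392775677/670354385 + ((6 + 1)**2*157 + 169) = -61360392775677/670354385 + (7**2*157 + 169) = -61360392775677/670354385 + (49*157 + 169) = -61360392775677/670354385 + (7693 + 169) = -61360392775677/670354385 + 7862 = -56090066600807/670354385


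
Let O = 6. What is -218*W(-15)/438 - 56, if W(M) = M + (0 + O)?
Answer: -3761/73 ≈ -51.521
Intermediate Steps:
W(M) = 6 + M (W(M) = M + (0 + 6) = M + 6 = 6 + M)
-218*W(-15)/438 - 56 = -218*(6 - 15)/438 - 56 = -(-1962)/438 - 56 = -218*(-3/146) - 56 = 327/73 - 56 = -3761/73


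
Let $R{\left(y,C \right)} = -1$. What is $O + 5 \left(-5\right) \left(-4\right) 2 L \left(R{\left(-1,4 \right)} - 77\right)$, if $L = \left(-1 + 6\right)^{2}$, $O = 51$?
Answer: $-389949$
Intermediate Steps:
$L = 25$ ($L = 5^{2} = 25$)
$O + 5 \left(-5\right) \left(-4\right) 2 L \left(R{\left(-1,4 \right)} - 77\right) = 51 + 5 \left(-5\right) \left(-4\right) 2 \cdot 25 \left(-1 - 77\right) = 51 + 5 \cdot 20 \cdot 2 \cdot 25 \left(-1 - 77\right) = 51 + 5 \cdot 40 \cdot 25 \left(-78\right) = 51 + 200 \cdot 25 \left(-78\right) = 51 + 5000 \left(-78\right) = 51 - 390000 = -389949$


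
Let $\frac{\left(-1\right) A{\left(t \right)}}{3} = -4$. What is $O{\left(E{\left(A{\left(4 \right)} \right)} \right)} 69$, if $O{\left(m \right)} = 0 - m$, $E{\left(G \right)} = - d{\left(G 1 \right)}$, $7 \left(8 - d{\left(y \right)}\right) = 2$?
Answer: $\frac{3726}{7} \approx 532.29$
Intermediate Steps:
$A{\left(t \right)} = 12$ ($A{\left(t \right)} = \left(-3\right) \left(-4\right) = 12$)
$d{\left(y \right)} = \frac{54}{7}$ ($d{\left(y \right)} = 8 - \frac{2}{7} = \frac{54}{7}$)
$E{\left(G \right)} = - \frac{54}{7}$ ($E{\left(G \right)} = \left(-1\right) \frac{54}{7} = - \frac{54}{7}$)
$O{\left(m \right)} = - m$
$O{\left(E{\left(A{\left(4 \right)} \right)} \right)} 69 = \left(-1\right) \left(- \frac{54}{7}\right) 69 = \frac{54}{7} \cdot 69 = \frac{3726}{7}$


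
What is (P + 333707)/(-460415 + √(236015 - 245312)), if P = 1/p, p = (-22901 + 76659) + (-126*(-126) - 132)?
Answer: -10678545022024725/14733171679742044 - 69579911745*I*√1033/14733171679742044 ≈ -0.7248 - 0.00015179*I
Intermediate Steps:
p = 69502 (p = 53758 + (15876 - 132) = 53758 + 15744 = 69502)
P = 1/69502 ≈ 1.4388e-5
(P + 333707)/(-460415 + √(236015 - 245312)) = (1/69502 + 333707)/(-460415 + √(236015 - 245312)) = 23193303915/(69502*(-460415 + √(-9297))) = 23193303915/(69502*(-460415 + 3*I*√1033))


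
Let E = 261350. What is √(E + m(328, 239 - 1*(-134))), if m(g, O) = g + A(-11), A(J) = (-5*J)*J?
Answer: √261073 ≈ 510.95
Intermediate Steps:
A(J) = -5*J²
m(g, O) = -605 + g (m(g, O) = g - 5*(-11)² = g - 5*121 = g - 605 = -605 + g)
√(E + m(328, 239 - 1*(-134))) = √(261350 + (-605 + 328)) = √(261350 - 277) = √261073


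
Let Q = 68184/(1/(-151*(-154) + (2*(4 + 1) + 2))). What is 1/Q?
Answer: 1/1586368944 ≈ 6.3037e-10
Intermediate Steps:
Q = 1586368944 (Q = 68184/(1/(23254 + (2*5 + 2))) = 68184/(1/(23254 + (10 + 2))) = 68184/(1/(23254 + 12)) = 68184/(1/23266) = 68184*23266 = 1586368944)
1/Q = 1/1586368944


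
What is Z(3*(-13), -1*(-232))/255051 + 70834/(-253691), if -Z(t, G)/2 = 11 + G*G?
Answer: -889827304/1268708691 ≈ -0.70136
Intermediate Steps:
Z(t, G) = -22 - 2*G² (Z(t, G) = -2*(11 + G*G) = -2*(11 + G²) = -22 - 2*G²)
Z(3*(-13), -1*(-232))/255051 + 70834/(-253691) = (-22 - 2*(-1*(-232))²)/255051 + 70834/(-253691) = (-22 - 2*232²)*(1/255051) + 70834*(-1/253691) = (-22 - 2*53824)*(1/255051) - 70834/253691 = (-22 - 107648)*(1/255051) - 70834/253691 = -107670*1/255051 - 70834/253691 = -35890/85017 - 70834/253691 = -889827304/1268708691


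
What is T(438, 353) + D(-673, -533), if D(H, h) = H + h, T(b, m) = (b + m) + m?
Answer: -62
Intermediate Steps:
T(b, m) = b + 2*m
T(438, 353) + D(-673, -533) = (438 + 2*353) + (-673 - 533) = (438 + 706) - 1206 = 1144 - 1206 = -62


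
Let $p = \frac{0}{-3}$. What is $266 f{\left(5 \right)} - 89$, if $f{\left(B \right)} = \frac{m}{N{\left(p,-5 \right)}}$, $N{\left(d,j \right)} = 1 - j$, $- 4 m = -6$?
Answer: $- \frac{45}{2} \approx -22.5$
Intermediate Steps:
$m = \frac{3}{2}$ ($m = \left(- \frac{1}{4}\right) \left(-6\right) = \frac{3}{2} \approx 1.5$)
$p = 0$ ($p = 0 \left(- \frac{1}{3}\right) = 0$)
$f{\left(B \right)} = \frac{1}{4}$ ($f{\left(B \right)} = \frac{3}{2 \left(1 - -5\right)} = \frac{3}{2 \left(1 + 5\right)} = \frac{3}{2 \cdot 6} = \frac{3}{2} \cdot \frac{1}{6} = \frac{1}{4}$)
$266 f{\left(5 \right)} - 89 = 266 \cdot \frac{1}{4} - 89 = \frac{133}{2} - 89 = - \frac{45}{2}$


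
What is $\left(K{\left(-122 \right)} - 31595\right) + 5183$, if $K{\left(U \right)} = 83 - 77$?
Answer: $-26406$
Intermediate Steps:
$K{\left(U \right)} = 6$ ($K{\left(U \right)} = 83 - 77 = 6$)
$\left(K{\left(-122 \right)} - 31595\right) + 5183 = \left(6 - 31595\right) + 5183 = -31589 + 5183 = -26406$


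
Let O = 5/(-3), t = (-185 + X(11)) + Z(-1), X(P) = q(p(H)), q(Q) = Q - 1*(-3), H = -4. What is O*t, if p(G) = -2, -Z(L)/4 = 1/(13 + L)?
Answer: 2765/9 ≈ 307.22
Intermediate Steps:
Z(L) = -4/(13 + L)
q(Q) = 3 + Q (q(Q) = Q + 3 = 3 + Q)
X(P) = 1 (X(P) = 3 - 2 = 1)
t = -553/3 (t = (-185 + 1) - 4/(13 - 1) = -184 - 4/12 = -184 - 4*1/12 = -184 - ⅓ = -553/3 ≈ -184.33)
O = -5/3 (O = 5*(-⅓) = -5/3 ≈ -1.6667)
O*t = -5/3*(-553/3) = 2765/9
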